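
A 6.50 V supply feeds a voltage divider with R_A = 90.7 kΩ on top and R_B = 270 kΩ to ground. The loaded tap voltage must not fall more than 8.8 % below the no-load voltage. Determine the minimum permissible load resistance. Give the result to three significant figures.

R_L(min) ≈ 704 kΩ

Output resistance R_th = R_A‖R_B = (90.7 × 270)/360.7 = 67.89 kΩ.
The fractional drop is R_th/(R_th + R_L); requiring this ≤ 0.0880 gives R_L ≥ R_th(1/0.0880 − 1) = 67.89 × 10.36 = 704 kΩ.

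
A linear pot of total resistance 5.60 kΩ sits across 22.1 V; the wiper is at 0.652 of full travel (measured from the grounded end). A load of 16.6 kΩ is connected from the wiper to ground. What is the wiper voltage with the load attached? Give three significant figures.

The wiper splits the pot into (1−α)R = 1.949 kΩ above and αR = 3.651 kΩ below.
Lower section ‖ load = 2.993 kΩ.
V_wiper = 22.1 × 2.993/(1.949 + 2.993) = 13.4 V.

V ≈ 13.4 V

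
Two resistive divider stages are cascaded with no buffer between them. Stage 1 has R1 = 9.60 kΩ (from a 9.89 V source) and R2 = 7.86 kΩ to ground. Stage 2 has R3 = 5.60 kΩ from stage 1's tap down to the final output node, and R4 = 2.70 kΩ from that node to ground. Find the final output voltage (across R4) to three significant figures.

Stage 2 presents R3+R4 = 8.300 kΩ as a load on stage 1's tap.
Stage 1's lower leg becomes R2‖(R3+R4) = 4.037 kΩ, so V_mid = 9.89 × 4.037/13.64 = 2.928 V.
Stage 2 is itself unloaded: V_out = V_mid × R4/(R3+R4) = 2.928 × 2.70/8.300 = 0.952 V.

V_out ≈ 0.952 V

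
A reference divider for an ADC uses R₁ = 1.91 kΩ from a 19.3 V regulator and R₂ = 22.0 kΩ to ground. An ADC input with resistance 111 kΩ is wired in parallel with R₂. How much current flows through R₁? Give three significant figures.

R₂‖R_L = 18.36 kΩ, so the source sees R₁ + R₂‖R_L = 20.27 kΩ.
I = 19.3 V / 20.27 kΩ = 0.952 mA.

I ≈ 0.952 mA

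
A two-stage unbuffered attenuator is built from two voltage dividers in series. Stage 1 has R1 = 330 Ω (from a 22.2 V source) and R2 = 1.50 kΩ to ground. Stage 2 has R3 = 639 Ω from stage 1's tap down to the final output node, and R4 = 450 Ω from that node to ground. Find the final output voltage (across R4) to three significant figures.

V_out ≈ 6.02 V

Stage 2 presents R3+R4 = 1089 Ω as a load on stage 1's tap.
Stage 1's lower leg becomes R2‖(R3+R4) = 630.9 Ω, so V_mid = 22.2 × 630.9/960.9 = 14.58 V.
Stage 2 is itself unloaded: V_out = V_mid × R4/(R3+R4) = 14.58 × 450/1089 = 6.02 V.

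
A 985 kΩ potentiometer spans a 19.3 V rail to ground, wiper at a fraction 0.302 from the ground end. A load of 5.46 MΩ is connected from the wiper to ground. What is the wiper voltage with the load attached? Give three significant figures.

V ≈ 5.62 V

The wiper splits the pot into (1−α)R = 687.5 kΩ above and αR = 297.5 kΩ below.
Lower section ‖ load = 282.1 kΩ.
V_wiper = 19.3 × 282.1/(687.5 + 282.1) = 5.62 V.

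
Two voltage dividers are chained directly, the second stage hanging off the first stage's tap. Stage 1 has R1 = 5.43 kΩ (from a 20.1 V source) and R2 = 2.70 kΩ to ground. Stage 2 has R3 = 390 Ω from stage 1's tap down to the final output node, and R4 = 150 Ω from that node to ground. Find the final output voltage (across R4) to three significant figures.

V_out ≈ 0.427 V

Stage 2 presents R3+R4 = 540.0 Ω as a load on stage 1's tap.
Stage 1's lower leg becomes R2‖(R3+R4) = 450.0 Ω, so V_mid = 20.1 × 450.0/5880 = 1.538 V.
Stage 2 is itself unloaded: V_out = V_mid × R4/(R3+R4) = 1.538 × 150/540.0 = 0.427 V.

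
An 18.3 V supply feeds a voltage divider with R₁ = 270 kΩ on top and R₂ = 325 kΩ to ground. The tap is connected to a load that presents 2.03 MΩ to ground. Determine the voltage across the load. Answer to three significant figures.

The load sits in parallel with R₂: R₂‖R_L = (325 × 2030) / (325 + 2030) = 280.1 kΩ.
V_out = 18.3 × 280.1 / (270 + 280.1) = 18.3 × 280.1/550.1 = 9.32 V.

V_out ≈ 9.32 V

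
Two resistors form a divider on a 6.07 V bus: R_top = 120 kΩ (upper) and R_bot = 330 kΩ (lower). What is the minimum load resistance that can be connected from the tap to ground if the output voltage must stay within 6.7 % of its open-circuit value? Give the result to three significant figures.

Output resistance R_th = R_top‖R_bot = (120 × 330)/450.0 = 88.00 kΩ.
The fractional drop is R_th/(R_th + R_L); requiring this ≤ 0.0670 gives R_L ≥ R_th(1/0.0670 − 1) = 88.00 × 13.93 = 1.23 MΩ.

R_L(min) ≈ 1.23 MΩ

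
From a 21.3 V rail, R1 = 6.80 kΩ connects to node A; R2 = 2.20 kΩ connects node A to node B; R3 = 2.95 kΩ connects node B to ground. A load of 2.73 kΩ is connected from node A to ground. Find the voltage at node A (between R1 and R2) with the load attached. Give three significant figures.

Below node A the series string R2+R3 = 5.150 kΩ sits in parallel with the 2.73 kΩ load: 1.784 kΩ.
V_A = 21.3 × 1.784/(6.80 + 1.784) = 4.43 V.

V ≈ 4.43 V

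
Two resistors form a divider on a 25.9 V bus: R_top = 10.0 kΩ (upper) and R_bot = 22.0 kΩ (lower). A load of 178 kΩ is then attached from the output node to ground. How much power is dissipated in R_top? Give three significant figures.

P ≈ 7.67 mW

Total resistance from the source is R_top + (R_bot‖R_L) = 29.58 kΩ, so I = 25.9/29.58 kΩ = 0.8756 mA.
P = I²·R_top = (0.8756 mA)² × 10.0 kΩ = 7.67 mW.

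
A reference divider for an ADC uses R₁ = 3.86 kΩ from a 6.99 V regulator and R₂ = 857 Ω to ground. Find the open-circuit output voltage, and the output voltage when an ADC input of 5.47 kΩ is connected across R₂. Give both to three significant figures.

Unloaded: 1.27 V; loaded: 1.13 V

Open-circuit: V = 6.99 × 857/(3860 + 857) = 1.27 V.
With the load, R₂ becomes R₂‖R_L = 740.9 Ω, so V = 6.99 × 740.9/4601 = 1.13 V.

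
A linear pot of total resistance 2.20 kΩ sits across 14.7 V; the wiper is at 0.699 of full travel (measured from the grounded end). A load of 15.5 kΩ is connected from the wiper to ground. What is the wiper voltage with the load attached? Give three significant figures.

The wiper splits the pot into (1−α)R = 662.2 Ω above and αR = 1538 Ω below.
Lower section ‖ load = 1399 Ω.
V_wiper = 14.7 × 1399/(662.2 + 1399) = 9.98 V.

V ≈ 9.98 V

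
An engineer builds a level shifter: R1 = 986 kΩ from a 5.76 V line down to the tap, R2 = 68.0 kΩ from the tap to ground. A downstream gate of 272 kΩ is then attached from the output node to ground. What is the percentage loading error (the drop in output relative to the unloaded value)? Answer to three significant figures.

19.0 %

The divider's output (Thévenin) resistance is R1‖R2 = 63.61 kΩ.
Fractional drop under load = R_th/(R_th + R_L) = 63.61 / (63.61 + 272) = 0.1895.
So the output falls by 19.0 %.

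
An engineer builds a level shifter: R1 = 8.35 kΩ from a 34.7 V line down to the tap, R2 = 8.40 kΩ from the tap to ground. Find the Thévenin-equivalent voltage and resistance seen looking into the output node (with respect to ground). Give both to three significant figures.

V_th is the open-circuit tap voltage: 34.7 × 8.40/(8.35 + 8.40) = 17.4 V.
With the supply zeroed, R1 and R2 appear in parallel from the tap: R_th = R1‖R2 = (8.35 × 8.40)/16.75 = 4.19 kΩ.

V_th = 17.4 V, R_th = 4.19 kΩ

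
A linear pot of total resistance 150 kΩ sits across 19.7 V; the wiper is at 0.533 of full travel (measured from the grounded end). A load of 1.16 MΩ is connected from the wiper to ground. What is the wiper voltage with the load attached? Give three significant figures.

V ≈ 10.2 V

The wiper splits the pot into (1−α)R = 70.05 kΩ above and αR = 79.95 kΩ below.
Lower section ‖ load = 74.79 kΩ.
V_wiper = 19.7 × 74.79/(70.05 + 74.79) = 10.2 V.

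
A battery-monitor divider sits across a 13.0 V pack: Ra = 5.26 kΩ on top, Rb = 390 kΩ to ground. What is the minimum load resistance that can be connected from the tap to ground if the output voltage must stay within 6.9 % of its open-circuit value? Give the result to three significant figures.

R_L(min) ≈ 70.0 kΩ

Output resistance R_th = Ra‖Rb = (5.26 × 390)/395.3 = 5.190 kΩ.
The fractional drop is R_th/(R_th + R_L); requiring this ≤ 0.0690 gives R_L ≥ R_th(1/0.0690 − 1) = 5.190 × 13.49 = 70.0 kΩ.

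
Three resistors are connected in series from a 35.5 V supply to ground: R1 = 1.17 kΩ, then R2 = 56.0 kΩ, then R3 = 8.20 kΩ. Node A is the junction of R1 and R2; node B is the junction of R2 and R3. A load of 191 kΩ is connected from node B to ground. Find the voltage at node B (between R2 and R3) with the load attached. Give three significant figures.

At node B, R3 is in parallel with the load: R3‖R_L = 7.862 kΩ.
Below node A the resistance is R2 + (R3‖R_L) = 63.86 kΩ, so V_A = 35.5 × 63.86/65.03 = 34.86 V.
Then V_B = V_A × (R3‖R_L)/(R2 + R3‖R_L) = 34.86 × 7.862/63.86 = 4.29 V.

V ≈ 4.29 V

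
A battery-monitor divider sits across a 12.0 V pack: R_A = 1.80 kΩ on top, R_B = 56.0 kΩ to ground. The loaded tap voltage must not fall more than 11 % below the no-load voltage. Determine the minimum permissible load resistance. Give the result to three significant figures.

R_L(min) ≈ 14.1 kΩ

Output resistance R_th = R_A‖R_B = (1.80 × 56.0)/57.80 = 1.744 kΩ.
The fractional drop is R_th/(R_th + R_L); requiring this ≤ 0.110 gives R_L ≥ R_th(1/0.110 − 1) = 1.744 × 8.091 = 14.1 kΩ.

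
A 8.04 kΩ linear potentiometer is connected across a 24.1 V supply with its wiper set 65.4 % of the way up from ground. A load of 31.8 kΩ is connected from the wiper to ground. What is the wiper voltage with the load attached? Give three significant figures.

V ≈ 14.9 V

The wiper splits the pot into (1−α)R = 2.782 kΩ above and αR = 5.258 kΩ below.
Lower section ‖ load = 4.512 kΩ.
V_wiper = 24.1 × 4.512/(2.782 + 4.512) = 14.9 V.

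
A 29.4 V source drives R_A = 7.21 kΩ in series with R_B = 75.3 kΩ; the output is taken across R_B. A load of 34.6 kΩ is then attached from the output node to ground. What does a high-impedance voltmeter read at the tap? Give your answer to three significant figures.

V_out ≈ 22.5 V

The load sits in parallel with R_B: R_B‖R_L = (75.3 × 34.6) / (75.3 + 34.6) = 23.71 kΩ.
V_out = 29.4 × 23.71 / (7.21 + 23.71) = 29.4 × 23.71/30.92 = 22.5 V.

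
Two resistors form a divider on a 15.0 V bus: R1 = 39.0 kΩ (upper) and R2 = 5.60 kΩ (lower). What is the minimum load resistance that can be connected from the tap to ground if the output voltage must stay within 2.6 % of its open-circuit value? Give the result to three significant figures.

Output resistance R_th = R1‖R2 = (39.0 × 5.60)/44.60 = 4.897 kΩ.
The fractional drop is R_th/(R_th + R_L); requiring this ≤ 0.0260 gives R_L ≥ R_th(1/0.0260 − 1) = 4.897 × 37.46 = 183 kΩ.

R_L(min) ≈ 183 kΩ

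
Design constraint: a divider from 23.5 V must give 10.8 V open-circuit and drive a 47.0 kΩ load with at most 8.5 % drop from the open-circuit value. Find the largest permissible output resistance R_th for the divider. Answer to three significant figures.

Loading drop = R_th/(R_th + R_L) ≤ 0.0850, so R_th ≤ R_L · ε/(1−ε) = 47.0 kΩ × 0.0850/0.9150 = 4.37 kΩ.
(Any R1, R2 with R2/(R1+R2) = 0.460 and R1‖R2 ≤ 4.37 kΩ will meet the spec.)

R_th ≤ 4.37 kΩ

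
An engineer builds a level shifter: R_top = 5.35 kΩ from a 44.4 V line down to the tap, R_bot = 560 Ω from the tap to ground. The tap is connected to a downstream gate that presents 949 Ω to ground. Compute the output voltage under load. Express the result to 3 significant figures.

V_out ≈ 2.74 V

The load sits in parallel with R_bot: R_bot‖R_L = (560 × 949) / (560 + 949) = 352.2 Ω.
V_out = 44.4 × 352.2 / (5350 + 352.2) = 44.4 × 352.2/5702 = 2.74 V.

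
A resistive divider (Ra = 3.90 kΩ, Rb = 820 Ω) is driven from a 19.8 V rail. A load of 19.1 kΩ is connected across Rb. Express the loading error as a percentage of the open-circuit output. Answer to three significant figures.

The divider's output (Thévenin) resistance is Ra‖Rb = 677.5 Ω.
Fractional drop under load = R_th/(R_th + R_L) = 677.5 / (677.5 + 19100) = 0.03426.
So the output falls by 3.43 %.

3.43 %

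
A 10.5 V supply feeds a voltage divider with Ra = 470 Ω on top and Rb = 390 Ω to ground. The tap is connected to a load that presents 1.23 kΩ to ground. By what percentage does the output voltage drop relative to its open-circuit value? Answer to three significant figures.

14.8 %

Unloaded V = 10.5 × 390/860.0 = 4.7616 V.
Loaded: Rb‖R_L = 296.1 Ω, giving V = 10.5 × 296.1/766.1 = 4.0584 V.
Drop = (4.7616 − 4.0584) / 4.7616 = 14.8 %.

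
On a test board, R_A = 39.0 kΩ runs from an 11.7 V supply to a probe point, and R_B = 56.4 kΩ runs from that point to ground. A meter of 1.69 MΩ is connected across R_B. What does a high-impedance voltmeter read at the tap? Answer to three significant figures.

V_out ≈ 6.82 V

The load sits in parallel with R_B: R_B‖R_L = (56.4 × 1690) / (56.4 + 1690) = 54.58 kΩ.
V_out = 11.7 × 54.58 / (39.0 + 54.58) = 11.7 × 54.58/93.58 = 6.82 V.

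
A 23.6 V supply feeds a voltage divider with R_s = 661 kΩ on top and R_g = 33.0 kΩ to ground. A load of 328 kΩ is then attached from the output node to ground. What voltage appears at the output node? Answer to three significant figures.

The load sits in parallel with R_g: R_g‖R_L = (33.0 × 328) / (33.0 + 328) = 29.98 kΩ.
V_out = 23.6 × 29.98 / (661 + 29.98) = 23.6 × 29.98/691.0 = 1.02 V.
(Unloaded it would have been 1.12 V.)

V_out ≈ 1.02 V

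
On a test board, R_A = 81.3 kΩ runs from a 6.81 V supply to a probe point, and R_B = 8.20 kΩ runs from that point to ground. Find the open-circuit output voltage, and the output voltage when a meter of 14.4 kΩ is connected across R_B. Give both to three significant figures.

Unloaded: 0.624 V; loaded: 0.411 V

Open-circuit: V = 6.81 × 8.20/(81.3 + 8.20) = 0.624 V.
With the load, R_B becomes R_B‖R_L = 5.225 kΩ, so V = 6.81 × 5.225/86.52 = 0.411 V.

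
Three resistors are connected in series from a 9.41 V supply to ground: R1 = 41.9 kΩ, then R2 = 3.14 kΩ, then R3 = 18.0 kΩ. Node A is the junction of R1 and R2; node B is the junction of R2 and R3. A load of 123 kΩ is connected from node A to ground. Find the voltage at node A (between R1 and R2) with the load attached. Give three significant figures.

Below node A the series string R2+R3 = 21.14 kΩ sits in parallel with the 123 kΩ load: 18.04 kΩ.
V_A = 9.41 × 18.04/(41.9 + 18.04) = 2.83 V.

V ≈ 2.83 V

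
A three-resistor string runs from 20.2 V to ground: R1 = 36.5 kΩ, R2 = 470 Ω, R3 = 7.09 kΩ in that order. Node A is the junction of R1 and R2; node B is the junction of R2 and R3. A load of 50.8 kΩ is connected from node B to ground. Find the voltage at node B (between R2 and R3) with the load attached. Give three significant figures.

V ≈ 2.91 V

At node B, R3 is in parallel with the load: R3‖R_L = 6222 Ω.
Below node A the resistance is R2 + (R3‖R_L) = 6692 Ω, so V_A = 20.2 × 6692/43190 = 3.130 V.
Then V_B = V_A × (R3‖R_L)/(R2 + R3‖R_L) = 3.130 × 6222/6692 = 2.91 V.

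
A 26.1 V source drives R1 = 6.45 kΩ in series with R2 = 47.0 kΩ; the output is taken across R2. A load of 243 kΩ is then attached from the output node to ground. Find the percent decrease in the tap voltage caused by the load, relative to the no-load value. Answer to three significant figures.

2.28 %

The divider's output (Thévenin) resistance is R1‖R2 = 5.672 kΩ.
Fractional drop under load = R_th/(R_th + R_L) = 5.672 / (5.672 + 243) = 0.02281.
So the output falls by 2.28 %.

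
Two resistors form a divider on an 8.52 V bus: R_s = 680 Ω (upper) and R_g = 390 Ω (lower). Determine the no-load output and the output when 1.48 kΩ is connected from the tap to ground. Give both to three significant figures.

Unloaded: 3.11 V; loaded: 2.66 V

Open-circuit: V = 8.52 × 390/(680 + 390) = 3.11 V.
With the load, R_g becomes R_g‖R_L = 308.7 Ω, so V = 8.52 × 308.7/988.7 = 2.66 V.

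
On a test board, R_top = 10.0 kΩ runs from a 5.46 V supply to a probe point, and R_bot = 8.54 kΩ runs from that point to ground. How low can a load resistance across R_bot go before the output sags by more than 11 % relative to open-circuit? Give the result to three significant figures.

R_L(min) ≈ 37.3 kΩ

Output resistance R_th = R_top‖R_bot = (10.0 × 8.54)/18.54 = 4.606 kΩ.
The fractional drop is R_th/(R_th + R_L); requiring this ≤ 0.110 gives R_L ≥ R_th(1/0.110 − 1) = 4.606 × 8.091 = 37.3 kΩ.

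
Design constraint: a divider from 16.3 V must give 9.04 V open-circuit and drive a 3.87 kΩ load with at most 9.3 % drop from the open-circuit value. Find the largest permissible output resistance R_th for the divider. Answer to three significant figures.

Loading drop = R_th/(R_th + R_L) ≤ 0.0930, so R_th ≤ R_L · ε/(1−ε) = 3.87 kΩ × 0.0930/0.9070 = 397 Ω.
(Any R1, R2 with R2/(R1+R2) = 0.555 and R1‖R2 ≤ 397 Ω will meet the spec.)

R_th ≤ 397 Ω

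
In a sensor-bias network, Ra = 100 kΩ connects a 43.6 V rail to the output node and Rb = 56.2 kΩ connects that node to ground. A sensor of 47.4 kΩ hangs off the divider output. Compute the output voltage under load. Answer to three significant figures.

V_out ≈ 8.92 V

The load sits in parallel with Rb: Rb‖R_L = (56.2 × 47.4) / (56.2 + 47.4) = 25.71 kΩ.
V_out = 43.6 × 25.71 / (100 + 25.71) = 43.6 × 25.71/125.7 = 8.92 V.
(Unloaded it would have been 15.7 V.)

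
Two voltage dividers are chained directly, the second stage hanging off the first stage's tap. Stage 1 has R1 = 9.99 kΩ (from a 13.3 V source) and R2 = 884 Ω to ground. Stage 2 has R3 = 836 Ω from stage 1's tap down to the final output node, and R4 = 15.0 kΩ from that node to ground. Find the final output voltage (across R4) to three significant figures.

V_out ≈ 0.974 V

Stage 2 presents R3+R4 = 15840 Ω as a load on stage 1's tap.
Stage 1's lower leg becomes R2‖(R3+R4) = 837.3 Ω, so V_mid = 13.3 × 837.3/10830 = 1.028 V.
Stage 2 is itself unloaded: V_out = V_mid × R4/(R3+R4) = 1.028 × 15000/15840 = 0.974 V.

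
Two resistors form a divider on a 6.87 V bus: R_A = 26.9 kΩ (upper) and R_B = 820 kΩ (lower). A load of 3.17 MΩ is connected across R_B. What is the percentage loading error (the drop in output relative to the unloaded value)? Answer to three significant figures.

0.815 %

The divider's output (Thévenin) resistance is R_A‖R_B = 26.05 kΩ.
Fractional drop under load = R_th/(R_th + R_L) = 26.05 / (26.05 + 3170) = 0.008149.
So the output falls by 0.815 %.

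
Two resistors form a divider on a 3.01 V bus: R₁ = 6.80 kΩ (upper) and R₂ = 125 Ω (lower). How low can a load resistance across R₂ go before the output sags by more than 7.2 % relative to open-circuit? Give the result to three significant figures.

R_L(min) ≈ 1.58 kΩ

Output resistance R_th = R₁‖R₂ = (6800 × 125)/6925 = 122.7 Ω.
The fractional drop is R_th/(R_th + R_L); requiring this ≤ 0.0720 gives R_L ≥ R_th(1/0.0720 − 1) = 122.7 × 12.89 = 1.58 kΩ.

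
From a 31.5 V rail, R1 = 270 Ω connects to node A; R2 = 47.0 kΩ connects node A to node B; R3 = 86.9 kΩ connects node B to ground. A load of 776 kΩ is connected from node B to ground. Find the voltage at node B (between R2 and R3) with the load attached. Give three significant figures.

V ≈ 19.6 V

At node B, R3 is in parallel with the load: R3‖R_L = 78150 Ω.
Below node A the resistance is R2 + (R3‖R_L) = 125100 Ω, so V_A = 31.5 × 125100/125400 = 31.43 V.
Then V_B = V_A × (R3‖R_L)/(R2 + R3‖R_L) = 31.43 × 78150/125100 = 19.6 V.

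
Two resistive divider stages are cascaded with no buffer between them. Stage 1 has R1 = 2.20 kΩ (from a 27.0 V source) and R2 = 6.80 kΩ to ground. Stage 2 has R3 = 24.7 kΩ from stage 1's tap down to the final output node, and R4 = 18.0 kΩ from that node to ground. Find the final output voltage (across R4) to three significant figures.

V_out ≈ 8.28 V

Stage 2 presents R3+R4 = 42.70 kΩ as a load on stage 1's tap.
Stage 1's lower leg becomes R2‖(R3+R4) = 5.866 kΩ, so V_mid = 27.0 × 5.866/8.066 = 19.64 V.
Stage 2 is itself unloaded: V_out = V_mid × R4/(R3+R4) = 19.64 × 18.0/42.70 = 8.28 V.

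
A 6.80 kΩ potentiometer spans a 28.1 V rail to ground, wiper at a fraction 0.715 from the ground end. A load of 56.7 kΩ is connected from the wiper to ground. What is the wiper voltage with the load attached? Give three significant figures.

The wiper splits the pot into (1−α)R = 1.938 kΩ above and αR = 4.862 kΩ below.
Lower section ‖ load = 4.478 kΩ.
V_wiper = 28.1 × 4.478/(1.938 + 4.478) = 19.6 V.

V ≈ 19.6 V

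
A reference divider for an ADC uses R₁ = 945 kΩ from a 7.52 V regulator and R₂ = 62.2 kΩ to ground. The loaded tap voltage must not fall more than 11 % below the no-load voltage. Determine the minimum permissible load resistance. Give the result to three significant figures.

Output resistance R_th = R₁‖R₂ = (945 × 62.2)/1007 = 58.36 kΩ.
The fractional drop is R_th/(R_th + R_L); requiring this ≤ 0.110 gives R_L ≥ R_th(1/0.110 − 1) = 58.36 × 8.091 = 472 kΩ.

R_L(min) ≈ 472 kΩ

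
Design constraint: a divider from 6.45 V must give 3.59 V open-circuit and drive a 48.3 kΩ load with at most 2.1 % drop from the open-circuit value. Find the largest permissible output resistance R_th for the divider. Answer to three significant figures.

Loading drop = R_th/(R_th + R_L) ≤ 0.0210, so R_th ≤ R_L · ε/(1−ε) = 48.3 kΩ × 0.0210/0.9790 = 1.04 kΩ.
(Any R1, R2 with R2/(R1+R2) = 0.557 and R1‖R2 ≤ 1.04 kΩ will meet the spec.)

R_th ≤ 1.04 kΩ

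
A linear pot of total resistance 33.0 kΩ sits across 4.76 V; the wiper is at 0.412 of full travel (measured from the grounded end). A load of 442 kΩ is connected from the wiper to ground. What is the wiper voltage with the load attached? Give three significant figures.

V ≈ 1.93 V

The wiper splits the pot into (1−α)R = 19.40 kΩ above and αR = 13.60 kΩ below.
Lower section ‖ load = 13.19 kΩ.
V_wiper = 4.76 × 13.19/(19.40 + 13.19) = 1.93 V.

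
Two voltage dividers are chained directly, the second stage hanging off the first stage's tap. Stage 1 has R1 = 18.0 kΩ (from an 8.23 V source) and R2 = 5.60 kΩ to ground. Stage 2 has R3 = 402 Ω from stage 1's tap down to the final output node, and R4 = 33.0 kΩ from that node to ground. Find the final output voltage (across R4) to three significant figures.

V_out ≈ 1.71 V

Stage 2 presents R3+R4 = 33400 Ω as a load on stage 1's tap.
Stage 1's lower leg becomes R2‖(R3+R4) = 4796 Ω, so V_mid = 8.23 × 4796/22800 = 1.731 V.
Stage 2 is itself unloaded: V_out = V_mid × R4/(R3+R4) = 1.731 × 33000/33400 = 1.71 V.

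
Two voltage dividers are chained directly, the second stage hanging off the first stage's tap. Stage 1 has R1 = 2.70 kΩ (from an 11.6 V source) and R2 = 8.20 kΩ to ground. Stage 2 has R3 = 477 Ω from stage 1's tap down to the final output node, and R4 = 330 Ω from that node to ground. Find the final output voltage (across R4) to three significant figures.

Stage 2 presents R3+R4 = 807.0 Ω as a load on stage 1's tap.
Stage 1's lower leg becomes R2‖(R3+R4) = 734.7 Ω, so V_mid = 11.6 × 734.7/3435 = 2.481 V.
Stage 2 is itself unloaded: V_out = V_mid × R4/(R3+R4) = 2.481 × 330/807.0 = 1.01 V.

V_out ≈ 1.01 V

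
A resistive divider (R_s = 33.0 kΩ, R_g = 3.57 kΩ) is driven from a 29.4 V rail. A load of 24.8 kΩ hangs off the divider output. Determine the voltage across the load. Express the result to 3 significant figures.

V_out ≈ 2.54 V

The load sits in parallel with R_g: R_g‖R_L = (3.57 × 24.8) / (3.57 + 24.8) = 3.121 kΩ.
V_out = 29.4 × 3.121 / (33.0 + 3.121) = 29.4 × 3.121/36.12 = 2.54 V.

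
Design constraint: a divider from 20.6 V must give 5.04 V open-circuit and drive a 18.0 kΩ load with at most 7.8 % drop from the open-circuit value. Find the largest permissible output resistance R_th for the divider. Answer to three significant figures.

Loading drop = R_th/(R_th + R_L) ≤ 0.0780, so R_th ≤ R_L · ε/(1−ε) = 18.0 kΩ × 0.0780/0.9220 = 1.52 kΩ.

R_th ≤ 1.52 kΩ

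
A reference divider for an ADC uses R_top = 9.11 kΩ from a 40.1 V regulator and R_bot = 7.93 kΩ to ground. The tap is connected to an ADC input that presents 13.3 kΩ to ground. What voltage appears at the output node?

V_out ≈ 14.2 V

The load sits in parallel with R_bot: R_bot‖R_L = (7.93 × 13.3) / (7.93 + 13.3) = 4.968 kΩ.
V_out = 40.1 × 4.968 / (9.11 + 4.968) = 40.1 × 4.968/14.08 = 14.2 V.
(Unloaded it would have been 18.7 V.)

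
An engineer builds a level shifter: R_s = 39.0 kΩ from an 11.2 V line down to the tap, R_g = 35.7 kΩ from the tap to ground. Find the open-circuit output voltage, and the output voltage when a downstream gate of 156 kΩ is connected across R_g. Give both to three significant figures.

Open-circuit: V = 11.2 × 35.7/(39.0 + 35.7) = 5.35 V.
With the load, R_g becomes R_g‖R_L = 29.05 kΩ, so V = 11.2 × 29.05/68.05 = 4.78 V.

Unloaded: 5.35 V; loaded: 4.78 V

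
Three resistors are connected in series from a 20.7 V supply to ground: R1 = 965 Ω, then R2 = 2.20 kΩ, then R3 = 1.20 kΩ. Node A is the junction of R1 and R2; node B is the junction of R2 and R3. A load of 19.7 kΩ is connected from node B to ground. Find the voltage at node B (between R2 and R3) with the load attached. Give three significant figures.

V ≈ 5.45 V

At node B, R3 is in parallel with the load: R3‖R_L = 1131 Ω.
Below node A the resistance is R2 + (R3‖R_L) = 3331 Ω, so V_A = 20.7 × 3331/4296 = 16.05 V.
Then V_B = V_A × (R3‖R_L)/(R2 + R3‖R_L) = 16.05 × 1131/3331 = 5.45 V.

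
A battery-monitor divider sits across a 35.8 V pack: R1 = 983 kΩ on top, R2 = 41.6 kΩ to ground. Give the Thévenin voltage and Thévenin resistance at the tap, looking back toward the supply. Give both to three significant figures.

V_th = 1.45 V, R_th = 39.9 kΩ

V_th is the open-circuit tap voltage: 35.8 × 41.6/(983 + 41.6) = 1.45 V.
With the supply zeroed, R1 and R2 appear in parallel from the tap: R_th = R1‖R2 = (983 × 41.6)/1025 = 39.9 kΩ.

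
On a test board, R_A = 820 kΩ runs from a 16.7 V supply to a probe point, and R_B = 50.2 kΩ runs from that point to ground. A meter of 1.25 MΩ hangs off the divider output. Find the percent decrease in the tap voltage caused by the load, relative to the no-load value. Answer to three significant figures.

The divider's output (Thévenin) resistance is R_A‖R_B = 47.30 kΩ.
Fractional drop under load = R_th/(R_th + R_L) = 47.30 / (47.30 + 1250) = 0.03646.
So the output falls by 3.65 %.

3.65 %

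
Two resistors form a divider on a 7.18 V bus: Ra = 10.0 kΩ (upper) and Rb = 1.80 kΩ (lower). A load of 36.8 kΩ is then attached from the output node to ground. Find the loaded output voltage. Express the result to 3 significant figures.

The load sits in parallel with Rb: Rb‖R_L = (1.80 × 36.8) / (1.80 + 36.8) = 1.716 kΩ.
V_out = 7.18 × 1.716 / (10.0 + 1.716) = 7.18 × 1.716/11.72 = 1.05 V.

V_out ≈ 1.05 V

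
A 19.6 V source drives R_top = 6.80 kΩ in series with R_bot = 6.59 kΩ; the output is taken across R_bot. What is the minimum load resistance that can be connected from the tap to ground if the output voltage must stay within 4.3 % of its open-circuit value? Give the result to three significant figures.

Output resistance R_th = R_top‖R_bot = (6.80 × 6.59)/13.39 = 3.347 kΩ.
The fractional drop is R_th/(R_th + R_L); requiring this ≤ 0.0430 gives R_L ≥ R_th(1/0.0430 − 1) = 3.347 × 22.26 = 74.5 kΩ.

R_L(min) ≈ 74.5 kΩ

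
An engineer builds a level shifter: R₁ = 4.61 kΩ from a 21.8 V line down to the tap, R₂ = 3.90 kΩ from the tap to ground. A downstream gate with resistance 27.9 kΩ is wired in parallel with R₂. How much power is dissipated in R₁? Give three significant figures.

P ≈ 34.0 mW

Total resistance from the source is R₁ + (R₂‖R_L) = 8.032 kΩ, so I = 21.8/8.032 kΩ = 2.714 mA.
P = I²·R₁ = (2.714 mA)² × 4.61 kΩ = 34.0 mW.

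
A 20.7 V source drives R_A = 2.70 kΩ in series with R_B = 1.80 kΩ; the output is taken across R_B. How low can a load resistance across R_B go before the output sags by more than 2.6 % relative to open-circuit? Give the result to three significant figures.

Output resistance R_th = R_A‖R_B = (2.70 × 1.80)/4.500 = 1.080 kΩ.
The fractional drop is R_th/(R_th + R_L); requiring this ≤ 0.0260 gives R_L ≥ R_th(1/0.0260 − 1) = 1.080 × 37.46 = 40.5 kΩ.

R_L(min) ≈ 40.5 kΩ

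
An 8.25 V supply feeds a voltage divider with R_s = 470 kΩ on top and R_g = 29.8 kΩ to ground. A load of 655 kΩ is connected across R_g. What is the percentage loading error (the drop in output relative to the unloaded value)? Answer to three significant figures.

4.10 %

The divider's output (Thévenin) resistance is R_s‖R_g = 28.02 kΩ.
Fractional drop under load = R_th/(R_th + R_L) = 28.02 / (28.02 + 655) = 0.04103.
So the output falls by 4.10 %.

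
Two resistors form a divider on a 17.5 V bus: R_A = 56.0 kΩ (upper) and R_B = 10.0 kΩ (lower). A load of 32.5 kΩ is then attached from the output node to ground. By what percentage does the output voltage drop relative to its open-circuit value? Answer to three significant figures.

Unloaded V = 17.5 × 10.0/66.00 = 2.652 V.
Loaded: R_B‖R_L = 7.647 kΩ, giving V = 17.5 × 7.647/63.65 = 2.103 V.
Drop = (2.652 − 2.103) / 2.652 = 20.7 %.

20.7 %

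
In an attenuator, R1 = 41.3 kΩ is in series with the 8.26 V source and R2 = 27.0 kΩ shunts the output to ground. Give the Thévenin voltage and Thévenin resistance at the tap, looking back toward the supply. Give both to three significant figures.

V_th = 3.27 V, R_th = 16.3 kΩ

V_th is the open-circuit tap voltage: 8.26 × 27.0/(41.3 + 27.0) = 3.27 V.
With the supply zeroed, R1 and R2 appear in parallel from the tap: R_th = R1‖R2 = (41.3 × 27.0)/68.30 = 16.3 kΩ.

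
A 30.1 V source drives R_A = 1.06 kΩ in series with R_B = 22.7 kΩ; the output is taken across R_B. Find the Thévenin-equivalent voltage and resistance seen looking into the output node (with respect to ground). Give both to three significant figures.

V_th is the open-circuit tap voltage: 30.1 × 22.7/(1.06 + 22.7) = 28.8 V.
With the supply zeroed, R_A and R_B appear in parallel from the tap: R_th = R_A‖R_B = (1.06 × 22.7)/23.76 = 1.01 kΩ.

V_th = 28.8 V, R_th = 1.01 kΩ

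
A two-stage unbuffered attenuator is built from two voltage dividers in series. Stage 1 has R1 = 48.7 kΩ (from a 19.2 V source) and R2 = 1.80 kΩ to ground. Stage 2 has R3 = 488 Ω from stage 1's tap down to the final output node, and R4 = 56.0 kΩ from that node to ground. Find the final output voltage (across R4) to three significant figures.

V_out ≈ 0.658 V

Stage 2 presents R3+R4 = 56490 Ω as a load on stage 1's tap.
Stage 1's lower leg becomes R2‖(R3+R4) = 1744 Ω, so V_mid = 19.2 × 1744/50440 = 0.6640 V.
Stage 2 is itself unloaded: V_out = V_mid × R4/(R3+R4) = 0.6640 × 56000/56490 = 0.658 V.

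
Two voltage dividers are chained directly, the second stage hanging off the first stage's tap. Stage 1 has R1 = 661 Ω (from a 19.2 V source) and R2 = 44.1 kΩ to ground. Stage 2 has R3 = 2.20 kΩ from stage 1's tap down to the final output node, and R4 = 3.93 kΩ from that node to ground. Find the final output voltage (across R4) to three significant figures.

Stage 2 presents R3+R4 = 6130 Ω as a load on stage 1's tap.
Stage 1's lower leg becomes R2‖(R3+R4) = 5382 Ω, so V_mid = 19.2 × 5382/6043 = 17.10 V.
Stage 2 is itself unloaded: V_out = V_mid × R4/(R3+R4) = 17.10 × 3930/6130 = 11.0 V.

V_out ≈ 11.0 V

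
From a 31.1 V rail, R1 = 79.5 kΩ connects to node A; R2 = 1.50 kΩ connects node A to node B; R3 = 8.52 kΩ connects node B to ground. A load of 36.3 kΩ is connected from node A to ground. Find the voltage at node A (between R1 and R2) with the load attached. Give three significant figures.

V ≈ 2.80 V

Below node A the series string R2+R3 = 10.02 kΩ sits in parallel with the 36.3 kΩ load: 7.852 kΩ.
V_A = 31.1 × 7.852/(79.5 + 7.852) = 2.80 V.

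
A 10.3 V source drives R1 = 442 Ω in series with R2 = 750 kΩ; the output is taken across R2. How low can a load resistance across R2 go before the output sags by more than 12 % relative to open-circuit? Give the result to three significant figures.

Output resistance R_th = R1‖R2 = (442 × 750000)/750400 = 441.7 Ω.
The fractional drop is R_th/(R_th + R_L); requiring this ≤ 0.120 gives R_L ≥ R_th(1/0.120 − 1) = 441.7 × 7.333 = 3.24 kΩ.

R_L(min) ≈ 3.24 kΩ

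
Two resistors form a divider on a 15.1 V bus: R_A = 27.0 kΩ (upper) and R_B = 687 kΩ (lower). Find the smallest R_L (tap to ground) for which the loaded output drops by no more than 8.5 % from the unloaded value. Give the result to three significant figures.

R_L(min) ≈ 280 kΩ

Output resistance R_th = R_A‖R_B = (27.0 × 687)/714.0 = 25.98 kΩ.
The fractional drop is R_th/(R_th + R_L); requiring this ≤ 0.0850 gives R_L ≥ R_th(1/0.0850 − 1) = 25.98 × 10.76 = 280 kΩ.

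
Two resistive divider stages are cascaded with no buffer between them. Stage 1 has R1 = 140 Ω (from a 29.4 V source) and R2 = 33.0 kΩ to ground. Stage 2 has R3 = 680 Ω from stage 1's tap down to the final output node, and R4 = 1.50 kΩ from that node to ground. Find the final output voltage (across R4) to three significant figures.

Stage 2 presents R3+R4 = 2180 Ω as a load on stage 1's tap.
Stage 1's lower leg becomes R2‖(R3+R4) = 2045 Ω, so V_mid = 29.4 × 2045/2185 = 27.52 V.
Stage 2 is itself unloaded: V_out = V_mid × R4/(R3+R4) = 27.52 × 1500/2180 = 18.9 V.

V_out ≈ 18.9 V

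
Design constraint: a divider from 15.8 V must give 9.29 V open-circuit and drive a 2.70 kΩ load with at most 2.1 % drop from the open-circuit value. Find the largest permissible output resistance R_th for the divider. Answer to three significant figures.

Loading drop = R_th/(R_th + R_L) ≤ 0.0210, so R_th ≤ R_L · ε/(1−ε) = 2.70 kΩ × 0.0210/0.9790 = 57.9 Ω.

R_th ≤ 57.9 Ω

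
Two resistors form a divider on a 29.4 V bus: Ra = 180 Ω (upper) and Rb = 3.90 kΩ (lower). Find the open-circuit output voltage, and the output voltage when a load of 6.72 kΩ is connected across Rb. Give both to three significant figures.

Open-circuit: V = 29.4 × 3900/(180 + 3900) = 28.1 V.
With the load, Rb becomes Rb‖R_L = 2468 Ω, so V = 29.4 × 2468/2648 = 27.4 V.

Unloaded: 28.1 V; loaded: 27.4 V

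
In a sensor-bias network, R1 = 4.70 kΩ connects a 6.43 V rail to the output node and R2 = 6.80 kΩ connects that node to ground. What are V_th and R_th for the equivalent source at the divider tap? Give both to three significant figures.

V_th is the open-circuit tap voltage: 6.43 × 6.80/(4.70 + 6.80) = 3.80 V.
With the supply zeroed, R1 and R2 appear in parallel from the tap: R_th = R1‖R2 = (4.70 × 6.80)/11.50 = 2.78 kΩ.

V_th = 3.80 V, R_th = 2.78 kΩ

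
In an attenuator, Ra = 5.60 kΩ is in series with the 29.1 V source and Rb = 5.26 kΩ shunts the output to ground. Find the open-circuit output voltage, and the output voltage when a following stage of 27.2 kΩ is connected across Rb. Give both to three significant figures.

Open-circuit: V = 29.1 × 5.26/(5.60 + 5.26) = 14.1 V.
With the load, Rb becomes Rb‖R_L = 4.408 kΩ, so V = 29.1 × 4.408/10.01 = 12.8 V.

Unloaded: 14.1 V; loaded: 12.8 V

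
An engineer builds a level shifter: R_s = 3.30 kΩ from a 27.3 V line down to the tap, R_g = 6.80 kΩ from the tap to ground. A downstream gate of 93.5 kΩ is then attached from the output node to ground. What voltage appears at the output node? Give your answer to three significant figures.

The load sits in parallel with R_g: R_g‖R_L = (6.80 × 93.5) / (6.80 + 93.5) = 6.339 kΩ.
V_out = 27.3 × 6.339 / (3.30 + 6.339) = 27.3 × 6.339/9.639 = 18.0 V.

V_out ≈ 18.0 V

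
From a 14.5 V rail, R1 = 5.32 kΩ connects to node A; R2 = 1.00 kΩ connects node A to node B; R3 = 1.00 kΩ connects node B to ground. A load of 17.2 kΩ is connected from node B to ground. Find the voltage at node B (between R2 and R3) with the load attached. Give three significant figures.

V ≈ 1.89 V

At node B, R3 is in parallel with the load: R3‖R_L = 0.9451 kΩ.
Below node A the resistance is R2 + (R3‖R_L) = 1.945 kΩ, so V_A = 14.5 × 1.945/7.265 = 3.882 V.
Then V_B = V_A × (R3‖R_L)/(R2 + R3‖R_L) = 3.882 × 0.9451/1.945 = 1.89 V.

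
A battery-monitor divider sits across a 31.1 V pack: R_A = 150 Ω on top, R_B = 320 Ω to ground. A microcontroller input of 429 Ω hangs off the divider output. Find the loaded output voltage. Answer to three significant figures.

The load sits in parallel with R_B: R_B‖R_L = (320 × 429) / (320 + 429) = 183.3 Ω.
V_out = 31.1 × 183.3 / (150 + 183.3) = 31.1 × 183.3/333.3 = 17.1 V.

V_out ≈ 17.1 V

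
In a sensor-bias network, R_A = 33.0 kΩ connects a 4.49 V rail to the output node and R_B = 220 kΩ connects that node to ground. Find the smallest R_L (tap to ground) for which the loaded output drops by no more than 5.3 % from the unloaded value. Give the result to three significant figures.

Output resistance R_th = R_A‖R_B = (33.0 × 220)/253.0 = 28.70 kΩ.
The fractional drop is R_th/(R_th + R_L); requiring this ≤ 0.0530 gives R_L ≥ R_th(1/0.0530 − 1) = 28.70 × 17.87 = 513 kΩ.

R_L(min) ≈ 513 kΩ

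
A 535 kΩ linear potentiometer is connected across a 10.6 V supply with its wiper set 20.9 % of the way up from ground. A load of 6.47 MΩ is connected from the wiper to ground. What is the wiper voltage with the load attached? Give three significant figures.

V ≈ 2.19 V

The wiper splits the pot into (1−α)R = 423.2 kΩ above and αR = 111.8 kΩ below.
Lower section ‖ load = 109.9 kΩ.
V_wiper = 10.6 × 109.9/(423.2 + 109.9) = 2.19 V.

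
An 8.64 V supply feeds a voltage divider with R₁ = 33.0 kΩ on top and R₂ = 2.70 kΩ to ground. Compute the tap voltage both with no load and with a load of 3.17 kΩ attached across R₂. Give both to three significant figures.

Open-circuit: V = 8.64 × 2.70/(33.0 + 2.70) = 0.653 V.
With the load, R₂ becomes R₂‖R_L = 1.458 kΩ, so V = 8.64 × 1.458/34.46 = 0.366 V.

Unloaded: 0.653 V; loaded: 0.366 V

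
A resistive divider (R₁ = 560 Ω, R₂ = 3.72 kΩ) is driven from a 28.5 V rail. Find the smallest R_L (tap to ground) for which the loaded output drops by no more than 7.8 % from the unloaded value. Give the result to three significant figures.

R_L(min) ≈ 5.75 kΩ

Output resistance R_th = R₁‖R₂ = (560 × 3720)/4280 = 486.7 Ω.
The fractional drop is R_th/(R_th + R_L); requiring this ≤ 0.0780 gives R_L ≥ R_th(1/0.0780 − 1) = 486.7 × 11.82 = 5.75 kΩ.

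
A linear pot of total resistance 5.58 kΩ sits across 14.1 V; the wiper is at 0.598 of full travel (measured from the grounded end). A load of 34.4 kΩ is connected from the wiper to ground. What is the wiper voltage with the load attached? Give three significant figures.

V ≈ 8.12 V

The wiper splits the pot into (1−α)R = 2.243 kΩ above and αR = 3.337 kΩ below.
Lower section ‖ load = 3.042 kΩ.
V_wiper = 14.1 × 3.042/(2.243 + 3.042) = 8.12 V.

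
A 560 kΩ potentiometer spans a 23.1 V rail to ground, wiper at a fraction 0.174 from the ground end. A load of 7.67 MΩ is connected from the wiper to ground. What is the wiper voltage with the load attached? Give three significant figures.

V ≈ 3.98 V

The wiper splits the pot into (1−α)R = 462.6 kΩ above and αR = 97.44 kΩ below.
Lower section ‖ load = 96.22 kΩ.
V_wiper = 23.1 × 96.22/(462.6 + 96.22) = 3.98 V.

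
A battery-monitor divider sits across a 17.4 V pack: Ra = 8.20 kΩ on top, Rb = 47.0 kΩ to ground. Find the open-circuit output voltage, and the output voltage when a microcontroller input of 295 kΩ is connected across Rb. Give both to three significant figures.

Unloaded: 14.8 V; loaded: 14.5 V

Open-circuit: V = 17.4 × 47.0/(8.20 + 47.0) = 14.8 V.
With the load, Rb becomes Rb‖R_L = 40.54 kΩ, so V = 17.4 × 40.54/48.74 = 14.5 V.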